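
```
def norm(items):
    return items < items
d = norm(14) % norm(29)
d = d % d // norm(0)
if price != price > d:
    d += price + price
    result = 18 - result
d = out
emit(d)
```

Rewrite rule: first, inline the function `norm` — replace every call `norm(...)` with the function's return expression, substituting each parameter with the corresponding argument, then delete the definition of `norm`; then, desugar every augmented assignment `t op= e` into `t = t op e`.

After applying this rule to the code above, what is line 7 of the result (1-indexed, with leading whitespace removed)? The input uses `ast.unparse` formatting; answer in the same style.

emit(d)

Transformed code:
d = (14 < 14) % (29 < 29)
d = d % d // (0 < 0)
if price != price > d:
    d = d + (price + price)
    result = 18 - result
d = out
emit(d)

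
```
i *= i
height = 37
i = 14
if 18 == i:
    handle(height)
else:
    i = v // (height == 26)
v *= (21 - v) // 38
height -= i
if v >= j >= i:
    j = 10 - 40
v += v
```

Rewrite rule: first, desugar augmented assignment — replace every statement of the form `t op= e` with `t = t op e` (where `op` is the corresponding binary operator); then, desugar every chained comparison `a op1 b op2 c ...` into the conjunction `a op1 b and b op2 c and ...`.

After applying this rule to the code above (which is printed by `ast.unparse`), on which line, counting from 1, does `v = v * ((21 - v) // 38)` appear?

Transformed code:
i = i * i
height = 37
i = 14
if 18 == i:
    handle(height)
else:
    i = v // (height == 26)
v = v * ((21 - v) // 38)
height = height - i
if v >= j and j >= i:
    j = 10 - 40
v = v + v

8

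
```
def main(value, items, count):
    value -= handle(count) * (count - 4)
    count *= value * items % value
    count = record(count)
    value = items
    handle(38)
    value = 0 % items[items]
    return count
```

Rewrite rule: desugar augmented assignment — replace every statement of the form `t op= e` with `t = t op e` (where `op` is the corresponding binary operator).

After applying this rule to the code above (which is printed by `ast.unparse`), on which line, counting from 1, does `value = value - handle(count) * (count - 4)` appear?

Transformed code:
def main(value, items, count):
    value = value - handle(count) * (count - 4)
    count = count * (value * items % value)
    count = record(count)
    value = items
    handle(38)
    value = 0 % items[items]
    return count

2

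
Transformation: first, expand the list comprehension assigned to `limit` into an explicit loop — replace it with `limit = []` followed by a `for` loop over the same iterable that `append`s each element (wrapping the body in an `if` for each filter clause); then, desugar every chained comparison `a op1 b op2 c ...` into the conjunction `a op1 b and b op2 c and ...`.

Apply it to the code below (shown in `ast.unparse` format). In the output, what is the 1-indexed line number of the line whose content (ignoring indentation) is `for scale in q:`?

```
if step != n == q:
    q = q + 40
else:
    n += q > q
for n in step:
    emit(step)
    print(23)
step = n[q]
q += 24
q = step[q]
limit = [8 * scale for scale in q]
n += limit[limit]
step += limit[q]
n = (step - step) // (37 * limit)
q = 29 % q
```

Transformed code:
if step != n and n == q:
    q = q + 40
else:
    n += q > q
for n in step:
    emit(step)
    print(23)
step = n[q]
q += 24
q = step[q]
limit = []
for scale in q:
    limit.append(8 * scale)
n += limit[limit]
step += limit[q]
n = (step - step) // (37 * limit)
q = 29 % q

12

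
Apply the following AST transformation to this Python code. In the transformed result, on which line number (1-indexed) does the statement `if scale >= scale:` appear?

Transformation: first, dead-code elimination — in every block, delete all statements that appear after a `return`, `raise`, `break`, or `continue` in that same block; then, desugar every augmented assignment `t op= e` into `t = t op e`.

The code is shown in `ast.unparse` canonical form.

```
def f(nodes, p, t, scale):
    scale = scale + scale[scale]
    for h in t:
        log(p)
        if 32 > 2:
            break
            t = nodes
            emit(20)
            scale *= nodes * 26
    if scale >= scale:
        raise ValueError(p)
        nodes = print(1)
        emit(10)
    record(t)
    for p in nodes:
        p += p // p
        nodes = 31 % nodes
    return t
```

Transformed code:
def f(nodes, p, t, scale):
    scale = scale + scale[scale]
    for h in t:
        log(p)
        if 32 > 2:
            break
    if scale >= scale:
        raise ValueError(p)
    record(t)
    for p in nodes:
        p = p + p // p
        nodes = 31 % nodes
    return t

7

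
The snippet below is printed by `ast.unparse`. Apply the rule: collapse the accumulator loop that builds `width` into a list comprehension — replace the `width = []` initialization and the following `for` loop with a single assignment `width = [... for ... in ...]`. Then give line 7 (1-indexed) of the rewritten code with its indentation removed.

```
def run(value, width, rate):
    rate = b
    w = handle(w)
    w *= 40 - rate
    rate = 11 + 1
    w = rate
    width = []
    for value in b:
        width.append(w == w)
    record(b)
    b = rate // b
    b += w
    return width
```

Transformed code:
def run(value, width, rate):
    rate = b
    w = handle(w)
    w *= 40 - rate
    rate = 11 + 1
    w = rate
    width = [w == w for value in b]
    record(b)
    b = rate // b
    b += w
    return width

width = [w == w for value in b]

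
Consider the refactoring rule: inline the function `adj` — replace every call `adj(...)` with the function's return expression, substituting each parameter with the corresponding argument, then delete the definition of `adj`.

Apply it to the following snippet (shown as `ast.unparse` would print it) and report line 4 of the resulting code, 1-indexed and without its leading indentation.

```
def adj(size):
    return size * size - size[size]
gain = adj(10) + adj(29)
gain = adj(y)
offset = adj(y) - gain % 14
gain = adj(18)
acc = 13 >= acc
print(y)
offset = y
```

gain = 18 * 18 - 18[18]

Transformed code:
gain = 10 * 10 - 10[10] + (29 * 29 - 29[29])
gain = y * y - y[y]
offset = y * y - y[y] - gain % 14
gain = 18 * 18 - 18[18]
acc = 13 >= acc
print(y)
offset = y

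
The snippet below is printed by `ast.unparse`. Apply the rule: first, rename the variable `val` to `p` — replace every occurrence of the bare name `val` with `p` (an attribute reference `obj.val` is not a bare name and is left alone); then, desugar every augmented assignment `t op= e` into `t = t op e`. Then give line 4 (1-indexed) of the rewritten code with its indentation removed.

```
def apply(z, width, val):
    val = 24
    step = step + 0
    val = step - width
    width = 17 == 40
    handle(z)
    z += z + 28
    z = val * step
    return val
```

p = step - width

Transformed code:
def apply(z, width, p):
    p = 24
    step = step + 0
    p = step - width
    width = 17 == 40
    handle(z)
    z = z + (z + 28)
    z = p * step
    return p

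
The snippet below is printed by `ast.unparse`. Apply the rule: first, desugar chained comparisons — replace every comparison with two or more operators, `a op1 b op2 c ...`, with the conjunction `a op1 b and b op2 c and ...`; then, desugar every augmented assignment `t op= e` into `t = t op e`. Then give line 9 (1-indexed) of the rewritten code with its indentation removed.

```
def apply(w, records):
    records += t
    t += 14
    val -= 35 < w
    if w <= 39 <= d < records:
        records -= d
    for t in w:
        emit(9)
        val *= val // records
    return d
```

Transformed code:
def apply(w, records):
    records = records + t
    t = t + 14
    val = val - (35 < w)
    if w <= 39 and 39 <= d and (d < records):
        records = records - d
    for t in w:
        emit(9)
        val = val * (val // records)
    return d

val = val * (val // records)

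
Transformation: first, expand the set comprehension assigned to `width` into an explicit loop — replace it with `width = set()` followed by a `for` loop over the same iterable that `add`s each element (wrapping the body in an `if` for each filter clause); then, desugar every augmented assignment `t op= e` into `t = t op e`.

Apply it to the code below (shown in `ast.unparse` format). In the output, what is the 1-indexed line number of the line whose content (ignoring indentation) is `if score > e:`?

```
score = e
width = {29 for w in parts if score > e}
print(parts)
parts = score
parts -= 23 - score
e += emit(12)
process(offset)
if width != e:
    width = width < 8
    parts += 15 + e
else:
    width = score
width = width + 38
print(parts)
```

4

Transformed code:
score = e
width = set()
for w in parts:
    if score > e:
        width.add(29)
print(parts)
parts = score
parts = parts - (23 - score)
e = e + emit(12)
process(offset)
if width != e:
    width = width < 8
    parts = parts + (15 + e)
else:
    width = score
width = width + 38
print(parts)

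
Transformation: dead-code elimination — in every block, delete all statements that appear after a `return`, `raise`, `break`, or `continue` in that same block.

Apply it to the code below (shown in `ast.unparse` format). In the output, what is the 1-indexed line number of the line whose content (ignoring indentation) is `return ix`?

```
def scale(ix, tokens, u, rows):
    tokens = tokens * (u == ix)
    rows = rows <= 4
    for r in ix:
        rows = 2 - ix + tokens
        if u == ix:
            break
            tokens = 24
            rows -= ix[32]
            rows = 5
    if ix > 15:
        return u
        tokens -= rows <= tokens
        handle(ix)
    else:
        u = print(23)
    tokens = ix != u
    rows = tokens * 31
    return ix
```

Transformed code:
def scale(ix, tokens, u, rows):
    tokens = tokens * (u == ix)
    rows = rows <= 4
    for r in ix:
        rows = 2 - ix + tokens
        if u == ix:
            break
    if ix > 15:
        return u
    else:
        u = print(23)
    tokens = ix != u
    rows = tokens * 31
    return ix

14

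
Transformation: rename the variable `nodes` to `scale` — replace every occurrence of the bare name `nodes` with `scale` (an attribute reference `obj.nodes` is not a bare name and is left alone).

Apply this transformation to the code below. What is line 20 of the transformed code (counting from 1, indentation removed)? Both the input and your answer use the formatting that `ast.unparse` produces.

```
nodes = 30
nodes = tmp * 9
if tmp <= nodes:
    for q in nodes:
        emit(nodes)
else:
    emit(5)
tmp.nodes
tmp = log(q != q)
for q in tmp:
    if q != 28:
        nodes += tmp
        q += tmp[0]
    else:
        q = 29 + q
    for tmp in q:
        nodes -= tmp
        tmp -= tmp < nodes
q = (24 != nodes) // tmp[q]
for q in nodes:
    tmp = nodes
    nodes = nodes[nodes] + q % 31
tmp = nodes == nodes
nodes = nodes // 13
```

Transformed code:
scale = 30
scale = tmp * 9
if tmp <= scale:
    for q in scale:
        emit(scale)
else:
    emit(5)
tmp.nodes
tmp = log(q != q)
for q in tmp:
    if q != 28:
        scale += tmp
        q += tmp[0]
    else:
        q = 29 + q
    for tmp in q:
        scale -= tmp
        tmp -= tmp < scale
q = (24 != scale) // tmp[q]
for q in scale:
    tmp = scale
    scale = scale[scale] + q % 31
tmp = scale == scale
scale = scale // 13

for q in scale:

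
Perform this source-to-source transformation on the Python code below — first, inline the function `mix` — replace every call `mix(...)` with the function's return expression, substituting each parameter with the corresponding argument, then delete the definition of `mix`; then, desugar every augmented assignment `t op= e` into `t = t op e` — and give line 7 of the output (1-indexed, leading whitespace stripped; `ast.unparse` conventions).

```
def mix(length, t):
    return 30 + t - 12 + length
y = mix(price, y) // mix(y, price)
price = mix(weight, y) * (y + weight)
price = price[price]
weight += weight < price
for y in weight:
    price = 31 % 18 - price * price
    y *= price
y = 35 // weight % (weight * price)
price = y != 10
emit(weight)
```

y = y * price

Transformed code:
y = (30 + y - 12 + price) // (30 + price - 12 + y)
price = (30 + y - 12 + weight) * (y + weight)
price = price[price]
weight = weight + (weight < price)
for y in weight:
    price = 31 % 18 - price * price
    y = y * price
y = 35 // weight % (weight * price)
price = y != 10
emit(weight)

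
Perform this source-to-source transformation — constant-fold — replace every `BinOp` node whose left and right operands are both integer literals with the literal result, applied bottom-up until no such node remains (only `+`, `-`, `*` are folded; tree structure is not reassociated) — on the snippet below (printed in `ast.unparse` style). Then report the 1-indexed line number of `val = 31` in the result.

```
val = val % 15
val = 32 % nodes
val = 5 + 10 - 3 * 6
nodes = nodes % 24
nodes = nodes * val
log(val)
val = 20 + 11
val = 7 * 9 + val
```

7

Transformed code:
val = val % 15
val = 32 % nodes
val = -3
nodes = nodes % 24
nodes = nodes * val
log(val)
val = 31
val = 63 + val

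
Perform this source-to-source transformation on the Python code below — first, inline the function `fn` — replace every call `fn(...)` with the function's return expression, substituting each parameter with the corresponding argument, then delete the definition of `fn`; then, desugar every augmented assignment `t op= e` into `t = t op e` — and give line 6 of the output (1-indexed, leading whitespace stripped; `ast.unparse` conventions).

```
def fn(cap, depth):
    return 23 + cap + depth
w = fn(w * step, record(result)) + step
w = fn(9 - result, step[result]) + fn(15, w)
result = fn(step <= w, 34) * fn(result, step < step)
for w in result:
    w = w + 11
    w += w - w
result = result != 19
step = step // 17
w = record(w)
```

w = w + (w - w)

Transformed code:
w = 23 + w * step + record(result) + step
w = 23 + (9 - result) + step[result] + (23 + 15 + w)
result = (23 + (step <= w) + 34) * (23 + result + (step < step))
for w in result:
    w = w + 11
    w = w + (w - w)
result = result != 19
step = step // 17
w = record(w)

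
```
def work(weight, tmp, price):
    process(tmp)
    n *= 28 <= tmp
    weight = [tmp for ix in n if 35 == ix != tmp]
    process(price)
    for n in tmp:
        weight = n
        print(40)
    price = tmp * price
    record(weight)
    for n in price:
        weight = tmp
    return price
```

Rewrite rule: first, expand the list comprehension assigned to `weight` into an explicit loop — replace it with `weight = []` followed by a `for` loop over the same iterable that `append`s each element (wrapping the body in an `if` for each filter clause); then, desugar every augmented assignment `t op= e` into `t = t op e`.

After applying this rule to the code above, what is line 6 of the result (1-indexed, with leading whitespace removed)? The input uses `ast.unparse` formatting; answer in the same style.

Transformed code:
def work(weight, tmp, price):
    process(tmp)
    n = n * (28 <= tmp)
    weight = []
    for ix in n:
        if 35 == ix != tmp:
            weight.append(tmp)
    process(price)
    for n in tmp:
        weight = n
        print(40)
    price = tmp * price
    record(weight)
    for n in price:
        weight = tmp
    return price

if 35 == ix != tmp:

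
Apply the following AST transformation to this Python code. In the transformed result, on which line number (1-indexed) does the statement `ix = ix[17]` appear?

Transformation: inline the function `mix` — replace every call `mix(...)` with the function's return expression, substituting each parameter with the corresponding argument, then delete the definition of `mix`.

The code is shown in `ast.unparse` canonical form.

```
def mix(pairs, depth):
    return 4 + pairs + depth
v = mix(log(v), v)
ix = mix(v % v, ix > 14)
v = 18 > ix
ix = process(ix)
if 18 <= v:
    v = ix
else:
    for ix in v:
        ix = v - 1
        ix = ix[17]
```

Transformed code:
v = 4 + log(v) + v
ix = 4 + v % v + (ix > 14)
v = 18 > ix
ix = process(ix)
if 18 <= v:
    v = ix
else:
    for ix in v:
        ix = v - 1
        ix = ix[17]

10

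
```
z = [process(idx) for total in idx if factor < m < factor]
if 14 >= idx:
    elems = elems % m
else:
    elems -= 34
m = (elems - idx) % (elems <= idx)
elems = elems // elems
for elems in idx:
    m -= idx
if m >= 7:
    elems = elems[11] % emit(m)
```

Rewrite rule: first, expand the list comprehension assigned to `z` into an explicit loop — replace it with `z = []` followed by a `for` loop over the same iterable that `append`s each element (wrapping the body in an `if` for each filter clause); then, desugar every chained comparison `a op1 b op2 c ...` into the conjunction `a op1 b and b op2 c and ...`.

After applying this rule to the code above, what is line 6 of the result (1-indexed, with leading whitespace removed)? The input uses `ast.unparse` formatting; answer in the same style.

Transformed code:
z = []
for total in idx:
    if factor < m and m < factor:
        z.append(process(idx))
if 14 >= idx:
    elems = elems % m
else:
    elems -= 34
m = (elems - idx) % (elems <= idx)
elems = elems // elems
for elems in idx:
    m -= idx
if m >= 7:
    elems = elems[11] % emit(m)

elems = elems % m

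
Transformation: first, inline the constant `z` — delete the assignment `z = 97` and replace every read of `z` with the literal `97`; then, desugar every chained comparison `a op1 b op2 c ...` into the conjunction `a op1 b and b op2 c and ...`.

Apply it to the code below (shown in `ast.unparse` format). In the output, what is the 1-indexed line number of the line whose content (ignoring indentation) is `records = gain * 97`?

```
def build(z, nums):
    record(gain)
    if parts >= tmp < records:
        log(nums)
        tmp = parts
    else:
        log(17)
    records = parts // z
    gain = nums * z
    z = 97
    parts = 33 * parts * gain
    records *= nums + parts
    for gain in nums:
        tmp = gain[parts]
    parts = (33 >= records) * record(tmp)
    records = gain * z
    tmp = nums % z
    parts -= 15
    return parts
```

15

Transformed code:
def build(z, nums):
    record(gain)
    if parts >= tmp and tmp < records:
        log(nums)
        tmp = parts
    else:
        log(17)
    records = parts // 97
    gain = nums * 97
    parts = 33 * parts * gain
    records *= nums + parts
    for gain in nums:
        tmp = gain[parts]
    parts = (33 >= records) * record(tmp)
    records = gain * 97
    tmp = nums % 97
    parts -= 15
    return parts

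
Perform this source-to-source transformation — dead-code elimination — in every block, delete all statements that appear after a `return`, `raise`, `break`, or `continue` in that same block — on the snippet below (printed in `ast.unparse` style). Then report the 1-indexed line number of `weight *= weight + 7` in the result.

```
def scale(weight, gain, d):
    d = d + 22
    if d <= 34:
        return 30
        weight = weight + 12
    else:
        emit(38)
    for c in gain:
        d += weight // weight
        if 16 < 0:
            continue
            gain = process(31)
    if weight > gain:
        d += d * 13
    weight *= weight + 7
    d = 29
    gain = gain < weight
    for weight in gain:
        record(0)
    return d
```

Transformed code:
def scale(weight, gain, d):
    d = d + 22
    if d <= 34:
        return 30
    else:
        emit(38)
    for c in gain:
        d += weight // weight
        if 16 < 0:
            continue
    if weight > gain:
        d += d * 13
    weight *= weight + 7
    d = 29
    gain = gain < weight
    for weight in gain:
        record(0)
    return d

13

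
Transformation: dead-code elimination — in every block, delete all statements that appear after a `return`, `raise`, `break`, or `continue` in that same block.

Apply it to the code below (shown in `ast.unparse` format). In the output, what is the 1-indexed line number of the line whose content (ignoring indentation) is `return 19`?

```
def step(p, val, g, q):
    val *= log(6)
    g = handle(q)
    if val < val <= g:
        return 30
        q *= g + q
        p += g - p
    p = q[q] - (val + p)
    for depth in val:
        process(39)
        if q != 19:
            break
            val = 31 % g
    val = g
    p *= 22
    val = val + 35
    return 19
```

14

Transformed code:
def step(p, val, g, q):
    val *= log(6)
    g = handle(q)
    if val < val <= g:
        return 30
    p = q[q] - (val + p)
    for depth in val:
        process(39)
        if q != 19:
            break
    val = g
    p *= 22
    val = val + 35
    return 19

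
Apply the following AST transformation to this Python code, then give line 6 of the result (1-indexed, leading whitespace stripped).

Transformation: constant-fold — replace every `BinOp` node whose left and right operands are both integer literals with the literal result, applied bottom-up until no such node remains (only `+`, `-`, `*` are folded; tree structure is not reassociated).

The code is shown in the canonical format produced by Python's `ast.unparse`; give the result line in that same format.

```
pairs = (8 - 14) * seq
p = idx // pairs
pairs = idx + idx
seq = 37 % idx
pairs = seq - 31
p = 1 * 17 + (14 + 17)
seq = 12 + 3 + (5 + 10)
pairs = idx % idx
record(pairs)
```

p = 48

Transformed code:
pairs = -6 * seq
p = idx // pairs
pairs = idx + idx
seq = 37 % idx
pairs = seq - 31
p = 48
seq = 30
pairs = idx % idx
record(pairs)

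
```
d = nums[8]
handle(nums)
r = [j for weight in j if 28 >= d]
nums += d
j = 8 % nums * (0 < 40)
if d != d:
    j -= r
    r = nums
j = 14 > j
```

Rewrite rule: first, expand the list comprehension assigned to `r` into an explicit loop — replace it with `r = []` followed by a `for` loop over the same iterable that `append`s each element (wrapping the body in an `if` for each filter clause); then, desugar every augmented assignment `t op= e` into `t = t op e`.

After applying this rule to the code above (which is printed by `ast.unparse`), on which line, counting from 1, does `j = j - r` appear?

Transformed code:
d = nums[8]
handle(nums)
r = []
for weight in j:
    if 28 >= d:
        r.append(j)
nums = nums + d
j = 8 % nums * (0 < 40)
if d != d:
    j = j - r
    r = nums
j = 14 > j

10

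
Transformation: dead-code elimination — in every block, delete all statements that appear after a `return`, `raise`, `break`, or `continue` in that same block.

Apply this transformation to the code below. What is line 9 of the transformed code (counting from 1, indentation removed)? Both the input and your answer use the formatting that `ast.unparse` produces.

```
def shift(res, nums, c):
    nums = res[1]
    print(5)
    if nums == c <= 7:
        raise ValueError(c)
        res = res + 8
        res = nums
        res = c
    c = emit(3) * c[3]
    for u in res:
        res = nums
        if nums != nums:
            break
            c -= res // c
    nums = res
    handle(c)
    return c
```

if nums != nums:

Transformed code:
def shift(res, nums, c):
    nums = res[1]
    print(5)
    if nums == c <= 7:
        raise ValueError(c)
    c = emit(3) * c[3]
    for u in res:
        res = nums
        if nums != nums:
            break
    nums = res
    handle(c)
    return c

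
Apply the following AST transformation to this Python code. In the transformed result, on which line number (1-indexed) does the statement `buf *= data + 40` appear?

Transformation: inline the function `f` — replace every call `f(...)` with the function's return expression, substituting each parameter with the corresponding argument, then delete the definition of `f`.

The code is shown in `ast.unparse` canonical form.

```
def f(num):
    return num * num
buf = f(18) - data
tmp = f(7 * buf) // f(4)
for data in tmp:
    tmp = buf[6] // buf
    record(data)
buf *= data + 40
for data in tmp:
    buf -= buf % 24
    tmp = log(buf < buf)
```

6

Transformed code:
buf = 18 * 18 - data
tmp = 7 * buf * (7 * buf) // (4 * 4)
for data in tmp:
    tmp = buf[6] // buf
    record(data)
buf *= data + 40
for data in tmp:
    buf -= buf % 24
    tmp = log(buf < buf)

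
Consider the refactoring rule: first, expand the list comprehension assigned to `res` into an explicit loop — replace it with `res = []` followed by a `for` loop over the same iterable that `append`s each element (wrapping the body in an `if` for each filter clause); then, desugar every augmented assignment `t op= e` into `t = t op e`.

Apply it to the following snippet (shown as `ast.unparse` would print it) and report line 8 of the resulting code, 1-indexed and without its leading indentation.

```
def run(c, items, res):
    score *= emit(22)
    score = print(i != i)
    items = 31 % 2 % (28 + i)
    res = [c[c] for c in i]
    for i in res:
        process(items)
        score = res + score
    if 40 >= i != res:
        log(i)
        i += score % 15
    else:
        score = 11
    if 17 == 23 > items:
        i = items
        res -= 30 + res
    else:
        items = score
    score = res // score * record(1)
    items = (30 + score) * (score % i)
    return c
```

for i in res:

Transformed code:
def run(c, items, res):
    score = score * emit(22)
    score = print(i != i)
    items = 31 % 2 % (28 + i)
    res = []
    for c in i:
        res.append(c[c])
    for i in res:
        process(items)
        score = res + score
    if 40 >= i != res:
        log(i)
        i = i + score % 15
    else:
        score = 11
    if 17 == 23 > items:
        i = items
        res = res - (30 + res)
    else:
        items = score
    score = res // score * record(1)
    items = (30 + score) * (score % i)
    return c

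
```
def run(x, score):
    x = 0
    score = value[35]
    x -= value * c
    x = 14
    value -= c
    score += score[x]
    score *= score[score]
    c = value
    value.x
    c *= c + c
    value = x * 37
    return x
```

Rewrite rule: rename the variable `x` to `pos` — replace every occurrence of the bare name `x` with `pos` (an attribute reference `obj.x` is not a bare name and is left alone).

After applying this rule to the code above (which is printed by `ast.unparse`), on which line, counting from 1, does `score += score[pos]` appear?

Transformed code:
def run(pos, score):
    pos = 0
    score = value[35]
    pos -= value * c
    pos = 14
    value -= c
    score += score[pos]
    score *= score[score]
    c = value
    value.x
    c *= c + c
    value = pos * 37
    return pos

7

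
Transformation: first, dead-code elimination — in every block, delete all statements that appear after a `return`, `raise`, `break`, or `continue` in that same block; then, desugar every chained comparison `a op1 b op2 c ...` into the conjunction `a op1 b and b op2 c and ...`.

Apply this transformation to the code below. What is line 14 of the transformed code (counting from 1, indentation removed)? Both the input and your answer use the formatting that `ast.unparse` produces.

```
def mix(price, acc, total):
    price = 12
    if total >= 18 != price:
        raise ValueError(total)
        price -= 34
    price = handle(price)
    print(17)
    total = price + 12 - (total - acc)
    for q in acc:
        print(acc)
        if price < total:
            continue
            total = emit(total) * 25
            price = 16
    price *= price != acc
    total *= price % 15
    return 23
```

Transformed code:
def mix(price, acc, total):
    price = 12
    if total >= 18 and 18 != price:
        raise ValueError(total)
    price = handle(price)
    print(17)
    total = price + 12 - (total - acc)
    for q in acc:
        print(acc)
        if price < total:
            continue
    price *= price != acc
    total *= price % 15
    return 23

return 23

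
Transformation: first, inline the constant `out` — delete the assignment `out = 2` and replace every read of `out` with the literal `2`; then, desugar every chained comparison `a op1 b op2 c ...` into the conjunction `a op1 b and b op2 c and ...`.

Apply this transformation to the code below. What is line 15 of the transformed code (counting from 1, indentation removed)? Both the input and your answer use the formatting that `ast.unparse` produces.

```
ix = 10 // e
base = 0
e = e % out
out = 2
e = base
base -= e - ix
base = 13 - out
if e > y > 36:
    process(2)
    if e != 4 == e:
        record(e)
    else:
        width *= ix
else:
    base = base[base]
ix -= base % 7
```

ix -= base % 7

Transformed code:
ix = 10 // e
base = 0
e = e % 2
e = base
base -= e - ix
base = 13 - 2
if e > y and y > 36:
    process(2)
    if e != 4 and 4 == e:
        record(e)
    else:
        width *= ix
else:
    base = base[base]
ix -= base % 7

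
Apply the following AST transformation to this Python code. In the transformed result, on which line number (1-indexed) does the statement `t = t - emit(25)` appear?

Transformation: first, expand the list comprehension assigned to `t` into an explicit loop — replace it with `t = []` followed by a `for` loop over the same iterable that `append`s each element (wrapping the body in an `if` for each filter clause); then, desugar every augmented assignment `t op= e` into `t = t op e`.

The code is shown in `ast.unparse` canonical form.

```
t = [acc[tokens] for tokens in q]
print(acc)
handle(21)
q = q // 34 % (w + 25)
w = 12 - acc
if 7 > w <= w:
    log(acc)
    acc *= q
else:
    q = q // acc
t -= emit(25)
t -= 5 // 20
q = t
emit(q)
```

13

Transformed code:
t = []
for tokens in q:
    t.append(acc[tokens])
print(acc)
handle(21)
q = q // 34 % (w + 25)
w = 12 - acc
if 7 > w <= w:
    log(acc)
    acc = acc * q
else:
    q = q // acc
t = t - emit(25)
t = t - 5 // 20
q = t
emit(q)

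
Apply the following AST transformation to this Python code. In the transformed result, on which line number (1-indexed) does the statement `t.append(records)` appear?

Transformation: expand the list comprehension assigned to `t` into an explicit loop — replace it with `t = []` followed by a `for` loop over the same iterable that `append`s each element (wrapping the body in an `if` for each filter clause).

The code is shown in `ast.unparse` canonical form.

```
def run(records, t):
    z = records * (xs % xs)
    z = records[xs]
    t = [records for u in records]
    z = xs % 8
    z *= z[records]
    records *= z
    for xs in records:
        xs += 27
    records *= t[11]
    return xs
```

Transformed code:
def run(records, t):
    z = records * (xs % xs)
    z = records[xs]
    t = []
    for u in records:
        t.append(records)
    z = xs % 8
    z *= z[records]
    records *= z
    for xs in records:
        xs += 27
    records *= t[11]
    return xs

6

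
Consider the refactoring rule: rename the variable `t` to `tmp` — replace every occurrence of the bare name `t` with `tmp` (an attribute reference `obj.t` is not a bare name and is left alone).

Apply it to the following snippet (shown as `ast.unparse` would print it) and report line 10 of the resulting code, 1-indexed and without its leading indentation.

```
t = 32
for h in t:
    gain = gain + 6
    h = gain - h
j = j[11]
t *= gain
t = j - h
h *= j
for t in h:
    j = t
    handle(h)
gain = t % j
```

j = tmp

Transformed code:
tmp = 32
for h in tmp:
    gain = gain + 6
    h = gain - h
j = j[11]
tmp *= gain
tmp = j - h
h *= j
for tmp in h:
    j = tmp
    handle(h)
gain = tmp % j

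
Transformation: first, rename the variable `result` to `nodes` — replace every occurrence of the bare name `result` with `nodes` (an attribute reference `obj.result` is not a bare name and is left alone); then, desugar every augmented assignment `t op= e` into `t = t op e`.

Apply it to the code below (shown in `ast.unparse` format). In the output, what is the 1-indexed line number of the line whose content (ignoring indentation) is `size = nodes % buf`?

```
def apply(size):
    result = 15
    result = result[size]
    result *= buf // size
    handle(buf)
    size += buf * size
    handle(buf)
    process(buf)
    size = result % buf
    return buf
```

Transformed code:
def apply(size):
    nodes = 15
    nodes = nodes[size]
    nodes = nodes * (buf // size)
    handle(buf)
    size = size + buf * size
    handle(buf)
    process(buf)
    size = nodes % buf
    return buf

9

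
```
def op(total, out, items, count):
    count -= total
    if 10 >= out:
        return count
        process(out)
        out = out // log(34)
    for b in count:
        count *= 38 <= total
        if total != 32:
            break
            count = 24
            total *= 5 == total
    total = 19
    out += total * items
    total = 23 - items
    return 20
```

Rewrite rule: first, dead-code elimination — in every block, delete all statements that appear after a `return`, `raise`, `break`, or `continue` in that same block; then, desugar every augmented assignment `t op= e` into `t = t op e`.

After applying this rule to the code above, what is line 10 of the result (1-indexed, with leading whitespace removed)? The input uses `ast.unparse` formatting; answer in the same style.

Transformed code:
def op(total, out, items, count):
    count = count - total
    if 10 >= out:
        return count
    for b in count:
        count = count * (38 <= total)
        if total != 32:
            break
    total = 19
    out = out + total * items
    total = 23 - items
    return 20

out = out + total * items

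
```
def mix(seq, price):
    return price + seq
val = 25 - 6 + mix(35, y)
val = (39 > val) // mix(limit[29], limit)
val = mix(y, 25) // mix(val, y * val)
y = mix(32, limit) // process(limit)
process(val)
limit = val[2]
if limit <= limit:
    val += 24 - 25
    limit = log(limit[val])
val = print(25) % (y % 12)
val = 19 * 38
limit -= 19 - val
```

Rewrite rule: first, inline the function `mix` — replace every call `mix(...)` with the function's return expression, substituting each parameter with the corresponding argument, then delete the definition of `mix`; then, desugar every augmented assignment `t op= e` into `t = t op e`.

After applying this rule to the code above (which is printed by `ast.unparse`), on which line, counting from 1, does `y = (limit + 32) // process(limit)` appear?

4

Transformed code:
val = 25 - 6 + (y + 35)
val = (39 > val) // (limit + limit[29])
val = (25 + y) // (y * val + val)
y = (limit + 32) // process(limit)
process(val)
limit = val[2]
if limit <= limit:
    val = val + (24 - 25)
    limit = log(limit[val])
val = print(25) % (y % 12)
val = 19 * 38
limit = limit - (19 - val)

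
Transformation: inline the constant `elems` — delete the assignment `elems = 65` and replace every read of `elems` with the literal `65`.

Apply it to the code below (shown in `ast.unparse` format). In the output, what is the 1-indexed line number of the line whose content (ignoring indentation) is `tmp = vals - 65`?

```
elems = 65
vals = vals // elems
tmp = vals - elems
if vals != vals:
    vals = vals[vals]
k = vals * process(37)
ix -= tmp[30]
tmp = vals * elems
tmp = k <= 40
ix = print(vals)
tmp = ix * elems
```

Transformed code:
vals = vals // 65
tmp = vals - 65
if vals != vals:
    vals = vals[vals]
k = vals * process(37)
ix -= tmp[30]
tmp = vals * 65
tmp = k <= 40
ix = print(vals)
tmp = ix * 65

2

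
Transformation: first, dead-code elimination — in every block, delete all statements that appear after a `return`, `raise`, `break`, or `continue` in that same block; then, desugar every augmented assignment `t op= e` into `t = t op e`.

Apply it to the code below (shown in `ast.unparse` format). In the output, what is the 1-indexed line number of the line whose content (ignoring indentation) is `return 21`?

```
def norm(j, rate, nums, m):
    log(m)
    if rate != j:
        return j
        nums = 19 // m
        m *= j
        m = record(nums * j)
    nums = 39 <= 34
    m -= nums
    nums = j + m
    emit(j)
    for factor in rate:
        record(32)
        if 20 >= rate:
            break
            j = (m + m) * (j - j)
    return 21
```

Transformed code:
def norm(j, rate, nums, m):
    log(m)
    if rate != j:
        return j
    nums = 39 <= 34
    m = m - nums
    nums = j + m
    emit(j)
    for factor in rate:
        record(32)
        if 20 >= rate:
            break
    return 21

13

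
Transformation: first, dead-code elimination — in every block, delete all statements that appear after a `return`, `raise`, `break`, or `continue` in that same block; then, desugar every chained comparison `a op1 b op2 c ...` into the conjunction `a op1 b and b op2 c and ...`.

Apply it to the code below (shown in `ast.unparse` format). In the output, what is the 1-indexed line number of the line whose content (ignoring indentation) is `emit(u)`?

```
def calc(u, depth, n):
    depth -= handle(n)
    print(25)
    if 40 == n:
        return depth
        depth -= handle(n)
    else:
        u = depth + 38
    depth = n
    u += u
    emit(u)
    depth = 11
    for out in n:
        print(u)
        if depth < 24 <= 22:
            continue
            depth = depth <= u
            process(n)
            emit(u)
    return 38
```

10

Transformed code:
def calc(u, depth, n):
    depth -= handle(n)
    print(25)
    if 40 == n:
        return depth
    else:
        u = depth + 38
    depth = n
    u += u
    emit(u)
    depth = 11
    for out in n:
        print(u)
        if depth < 24 and 24 <= 22:
            continue
    return 38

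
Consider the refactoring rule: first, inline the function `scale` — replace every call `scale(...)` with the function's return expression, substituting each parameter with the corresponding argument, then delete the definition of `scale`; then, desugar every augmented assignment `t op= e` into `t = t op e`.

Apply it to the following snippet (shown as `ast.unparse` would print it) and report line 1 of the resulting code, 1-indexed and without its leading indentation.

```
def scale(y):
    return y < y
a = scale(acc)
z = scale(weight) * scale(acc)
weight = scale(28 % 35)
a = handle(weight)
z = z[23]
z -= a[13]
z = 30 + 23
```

a = acc < acc

Transformed code:
a = acc < acc
z = (weight < weight) * (acc < acc)
weight = 28 % 35 < 28 % 35
a = handle(weight)
z = z[23]
z = z - a[13]
z = 30 + 23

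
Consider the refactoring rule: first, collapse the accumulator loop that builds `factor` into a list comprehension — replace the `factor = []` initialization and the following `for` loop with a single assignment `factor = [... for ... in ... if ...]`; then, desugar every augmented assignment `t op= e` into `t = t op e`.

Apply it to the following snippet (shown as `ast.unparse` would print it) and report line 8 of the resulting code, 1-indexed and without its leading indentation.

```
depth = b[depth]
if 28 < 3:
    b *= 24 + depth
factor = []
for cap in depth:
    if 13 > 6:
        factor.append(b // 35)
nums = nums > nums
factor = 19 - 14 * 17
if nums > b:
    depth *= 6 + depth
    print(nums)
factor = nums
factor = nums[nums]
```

depth = depth * (6 + depth)

Transformed code:
depth = b[depth]
if 28 < 3:
    b = b * (24 + depth)
factor = [b // 35 for cap in depth if 13 > 6]
nums = nums > nums
factor = 19 - 14 * 17
if nums > b:
    depth = depth * (6 + depth)
    print(nums)
factor = nums
factor = nums[nums]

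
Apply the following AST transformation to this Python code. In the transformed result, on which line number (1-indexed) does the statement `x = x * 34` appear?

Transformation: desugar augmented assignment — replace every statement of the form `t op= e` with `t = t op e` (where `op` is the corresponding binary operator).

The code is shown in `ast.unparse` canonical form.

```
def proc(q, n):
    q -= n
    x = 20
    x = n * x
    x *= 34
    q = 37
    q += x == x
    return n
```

Transformed code:
def proc(q, n):
    q = q - n
    x = 20
    x = n * x
    x = x * 34
    q = 37
    q = q + (x == x)
    return n

5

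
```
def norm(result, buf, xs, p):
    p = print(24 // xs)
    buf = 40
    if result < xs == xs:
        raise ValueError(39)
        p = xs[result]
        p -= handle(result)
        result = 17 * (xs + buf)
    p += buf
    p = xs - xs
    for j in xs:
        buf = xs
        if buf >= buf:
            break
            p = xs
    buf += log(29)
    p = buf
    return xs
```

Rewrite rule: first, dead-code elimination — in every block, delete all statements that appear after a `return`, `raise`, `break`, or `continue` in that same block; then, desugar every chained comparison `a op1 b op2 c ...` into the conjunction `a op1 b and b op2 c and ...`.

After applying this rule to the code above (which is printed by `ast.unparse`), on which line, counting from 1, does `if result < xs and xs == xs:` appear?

Transformed code:
def norm(result, buf, xs, p):
    p = print(24 // xs)
    buf = 40
    if result < xs and xs == xs:
        raise ValueError(39)
    p += buf
    p = xs - xs
    for j in xs:
        buf = xs
        if buf >= buf:
            break
    buf += log(29)
    p = buf
    return xs

4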